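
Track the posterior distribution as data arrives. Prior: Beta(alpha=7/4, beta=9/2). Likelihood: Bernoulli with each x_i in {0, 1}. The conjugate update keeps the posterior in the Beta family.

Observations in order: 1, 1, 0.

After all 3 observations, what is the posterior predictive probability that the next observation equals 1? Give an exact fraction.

obs 1: x=1 → posterior Beta(11/4, 9/2)
obs 2: x=1 → posterior Beta(15/4, 9/2)
obs 3: x=0 → posterior Beta(15/4, 11/2)

15/37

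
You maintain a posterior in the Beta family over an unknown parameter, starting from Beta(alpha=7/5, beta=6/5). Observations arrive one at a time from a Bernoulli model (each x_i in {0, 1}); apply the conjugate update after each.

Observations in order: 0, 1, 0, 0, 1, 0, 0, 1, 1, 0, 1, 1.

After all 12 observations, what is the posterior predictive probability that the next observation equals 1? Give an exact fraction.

37/73

obs 1: x=0 → posterior Beta(7/5, 11/5)
obs 2: x=1 → posterior Beta(12/5, 11/5)
obs 3: x=0 → posterior Beta(12/5, 16/5)
obs 4: x=0 → posterior Beta(12/5, 21/5)
obs 5: x=1 → posterior Beta(17/5, 21/5)
obs 6: x=0 → posterior Beta(17/5, 26/5)
obs 7: x=0 → posterior Beta(17/5, 31/5)
obs 8: x=1 → posterior Beta(22/5, 31/5)
obs 9: x=1 → posterior Beta(27/5, 31/5)
obs 10: x=0 → posterior Beta(27/5, 36/5)
obs 11: x=1 → posterior Beta(32/5, 36/5)
obs 12: x=1 → posterior Beta(37/5, 36/5)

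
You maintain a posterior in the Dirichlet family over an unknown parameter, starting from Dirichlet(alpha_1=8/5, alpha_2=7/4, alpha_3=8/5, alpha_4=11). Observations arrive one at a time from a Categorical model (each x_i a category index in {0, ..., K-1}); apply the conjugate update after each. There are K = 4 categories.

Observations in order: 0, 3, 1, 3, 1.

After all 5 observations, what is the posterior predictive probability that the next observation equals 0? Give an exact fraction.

52/419

obs 1: x=0 → posterior Dirichlet(13/5, 7/4, 8/5, 11)
obs 2: x=3 → posterior Dirichlet(13/5, 7/4, 8/5, 12)
obs 3: x=1 → posterior Dirichlet(13/5, 11/4, 8/5, 12)
obs 4: x=3 → posterior Dirichlet(13/5, 11/4, 8/5, 13)
obs 5: x=1 → posterior Dirichlet(13/5, 15/4, 8/5, 13)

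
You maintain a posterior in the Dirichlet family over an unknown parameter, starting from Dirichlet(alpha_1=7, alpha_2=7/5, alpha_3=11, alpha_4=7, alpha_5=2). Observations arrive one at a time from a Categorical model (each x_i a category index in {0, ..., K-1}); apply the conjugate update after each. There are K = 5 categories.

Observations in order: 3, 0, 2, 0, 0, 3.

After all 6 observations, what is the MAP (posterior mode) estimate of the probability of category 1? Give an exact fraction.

obs 1: x=3 → posterior Dirichlet(7, 7/5, 11, 8, 2)
obs 2: x=0 → posterior Dirichlet(8, 7/5, 11, 8, 2)
obs 3: x=2 → posterior Dirichlet(8, 7/5, 12, 8, 2)
obs 4: x=0 → posterior Dirichlet(9, 7/5, 12, 8, 2)
obs 5: x=0 → posterior Dirichlet(10, 7/5, 12, 8, 2)
obs 6: x=3 → posterior Dirichlet(10, 7/5, 12, 9, 2)

2/147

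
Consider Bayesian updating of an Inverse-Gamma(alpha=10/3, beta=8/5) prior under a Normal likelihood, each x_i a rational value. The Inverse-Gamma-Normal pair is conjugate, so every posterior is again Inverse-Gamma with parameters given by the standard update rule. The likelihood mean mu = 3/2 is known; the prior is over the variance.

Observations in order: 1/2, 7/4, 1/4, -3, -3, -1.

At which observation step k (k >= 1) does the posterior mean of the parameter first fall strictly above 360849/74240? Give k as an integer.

obs 1: x=1/2 → posterior Inverse-Gamma(23/6, 21/10)
obs 2: x=7/4 → posterior Inverse-Gamma(13/3, 341/160)
obs 3: x=1/4 → posterior Inverse-Gamma(29/6, 233/80)
obs 4: x=-3 → posterior Inverse-Gamma(16/3, 1043/80)
obs 5: x=-3 → posterior Inverse-Gamma(35/6, 1853/80)
obs 6: x=-1 → posterior Inverse-Gamma(19/3, 2103/80)

k = 6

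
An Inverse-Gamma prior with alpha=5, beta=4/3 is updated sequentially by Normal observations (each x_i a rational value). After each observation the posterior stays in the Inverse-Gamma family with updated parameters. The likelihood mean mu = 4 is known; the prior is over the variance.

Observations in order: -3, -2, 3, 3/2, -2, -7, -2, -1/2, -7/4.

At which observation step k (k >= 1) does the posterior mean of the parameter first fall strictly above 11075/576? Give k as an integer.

obs 1: x=-3 → posterior Inverse-Gamma(11/2, 155/6)
obs 2: x=-2 → posterior Inverse-Gamma(6, 263/6)
obs 3: x=3 → posterior Inverse-Gamma(13/2, 133/3)
obs 4: x=3/2 → posterior Inverse-Gamma(7, 1139/24)
obs 5: x=-2 → posterior Inverse-Gamma(15/2, 1571/24)
obs 6: x=-7 → posterior Inverse-Gamma(8, 3023/24)
obs 7: x=-2 → posterior Inverse-Gamma(17/2, 3455/24)
obs 8: x=-1/2 → posterior Inverse-Gamma(9, 1849/12)
obs 9: x=-7/4 → posterior Inverse-Gamma(19/2, 16379/96)

k = 8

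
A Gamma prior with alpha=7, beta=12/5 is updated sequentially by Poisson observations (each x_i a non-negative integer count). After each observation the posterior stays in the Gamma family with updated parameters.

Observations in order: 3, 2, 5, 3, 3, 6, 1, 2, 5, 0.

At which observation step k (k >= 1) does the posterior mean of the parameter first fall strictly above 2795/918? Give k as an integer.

obs 1: x=3 → posterior Gamma(10, 17/5)
obs 2: x=2 → posterior Gamma(12, 22/5)
obs 3: x=5 → posterior Gamma(17, 27/5)
obs 4: x=3 → posterior Gamma(20, 32/5)
obs 5: x=3 → posterior Gamma(23, 37/5)
obs 6: x=6 → posterior Gamma(29, 42/5)
obs 7: x=1 → posterior Gamma(30, 47/5)
obs 8: x=2 → posterior Gamma(32, 52/5)
obs 9: x=5 → posterior Gamma(37, 57/5)
obs 10: x=0 → posterior Gamma(37, 62/5)

k = 3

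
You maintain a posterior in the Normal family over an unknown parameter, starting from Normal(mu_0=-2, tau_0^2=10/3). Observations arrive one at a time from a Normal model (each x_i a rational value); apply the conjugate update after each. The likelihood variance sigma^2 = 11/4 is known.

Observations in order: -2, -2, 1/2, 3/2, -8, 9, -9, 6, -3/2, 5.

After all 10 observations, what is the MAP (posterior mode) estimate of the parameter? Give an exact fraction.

-86/433

obs 1: x=-2 → posterior Normal(-2, 110/73)
obs 2: x=-2 → posterior Normal(-2, 110/113)
obs 3: x=1/2 → posterior Normal(-206/153, 110/153)
obs 4: x=3/2 → posterior Normal(-146/193, 110/193)
obs 5: x=-8 → posterior Normal(-2, 110/233)
obs 6: x=9 → posterior Normal(-106/273, 110/273)
obs 7: x=-9 → posterior Normal(-466/313, 110/313)
obs 8: x=6 → posterior Normal(-226/353, 110/353)
obs 9: x=-3/2 → posterior Normal(-286/393, 110/393)
obs 10: x=5 → posterior Normal(-86/433, 110/433)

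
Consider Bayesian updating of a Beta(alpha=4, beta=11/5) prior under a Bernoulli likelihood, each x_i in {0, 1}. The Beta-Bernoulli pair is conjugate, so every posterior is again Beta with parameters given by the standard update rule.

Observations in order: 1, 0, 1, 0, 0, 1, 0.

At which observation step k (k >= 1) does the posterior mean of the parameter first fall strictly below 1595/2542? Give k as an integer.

k = 2

obs 1: x=1 → posterior Beta(5, 11/5)
obs 2: x=0 → posterior Beta(5, 16/5)
obs 3: x=1 → posterior Beta(6, 16/5)
obs 4: x=0 → posterior Beta(6, 21/5)
obs 5: x=0 → posterior Beta(6, 26/5)
obs 6: x=1 → posterior Beta(7, 26/5)
obs 7: x=0 → posterior Beta(7, 31/5)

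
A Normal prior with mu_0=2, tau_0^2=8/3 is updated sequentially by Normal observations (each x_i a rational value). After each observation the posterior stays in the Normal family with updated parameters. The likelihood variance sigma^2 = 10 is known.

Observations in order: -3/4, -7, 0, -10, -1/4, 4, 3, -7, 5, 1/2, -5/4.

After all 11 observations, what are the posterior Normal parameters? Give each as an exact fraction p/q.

obs 1: x=-3/4 → posterior Normal(27/19, 40/19)
obs 2: x=-7 → posterior Normal(-1/23, 40/23)
obs 3: x=0 → posterior Normal(-1/27, 40/27)
obs 4: x=-10 → posterior Normal(-41/31, 40/31)
obs 5: x=-1/4 → posterior Normal(-6/5, 8/7)
obs 6: x=4 → posterior Normal(-2/3, 40/39)
obs 7: x=3 → posterior Normal(-14/43, 40/43)
obs 8: x=-7 → posterior Normal(-42/47, 40/47)
obs 9: x=5 → posterior Normal(-22/51, 40/51)
obs 10: x=1/2 → posterior Normal(-4/11, 8/11)
obs 11: x=-5/4 → posterior Normal(-25/59, 40/59)

mu_0=-25/59, tau_0^2=40/59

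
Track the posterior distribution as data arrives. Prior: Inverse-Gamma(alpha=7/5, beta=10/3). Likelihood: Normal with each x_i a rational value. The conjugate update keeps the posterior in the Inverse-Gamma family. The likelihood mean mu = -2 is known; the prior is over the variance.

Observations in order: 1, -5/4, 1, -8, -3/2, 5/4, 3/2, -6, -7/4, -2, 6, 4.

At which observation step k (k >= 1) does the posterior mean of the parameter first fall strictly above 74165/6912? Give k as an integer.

obs 1: x=1 → posterior Inverse-Gamma(19/10, 47/6)
obs 2: x=-5/4 → posterior Inverse-Gamma(12/5, 779/96)
obs 3: x=1 → posterior Inverse-Gamma(29/10, 1211/96)
obs 4: x=-8 → posterior Inverse-Gamma(17/5, 2939/96)
obs 5: x=-3/2 → posterior Inverse-Gamma(39/10, 2951/96)
obs 6: x=5/4 → posterior Inverse-Gamma(22/5, 1729/48)
obs 7: x=3/2 → posterior Inverse-Gamma(49/10, 2023/48)
obs 8: x=-6 → posterior Inverse-Gamma(27/5, 2407/48)
obs 9: x=-7/4 → posterior Inverse-Gamma(59/10, 4817/96)
obs 10: x=-2 → posterior Inverse-Gamma(32/5, 4817/96)
obs 11: x=6 → posterior Inverse-Gamma(69/10, 7889/96)
obs 12: x=4 → posterior Inverse-Gamma(37/5, 9617/96)

k = 4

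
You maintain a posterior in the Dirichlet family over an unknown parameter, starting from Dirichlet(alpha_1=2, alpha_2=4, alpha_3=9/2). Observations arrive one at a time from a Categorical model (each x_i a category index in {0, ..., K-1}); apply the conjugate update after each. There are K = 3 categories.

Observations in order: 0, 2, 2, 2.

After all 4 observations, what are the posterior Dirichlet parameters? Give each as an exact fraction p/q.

obs 1: x=0 → posterior Dirichlet(3, 4, 9/2)
obs 2: x=2 → posterior Dirichlet(3, 4, 11/2)
obs 3: x=2 → posterior Dirichlet(3, 4, 13/2)
obs 4: x=2 → posterior Dirichlet(3, 4, 15/2)

alpha_1=3, alpha_2=4, alpha_3=15/2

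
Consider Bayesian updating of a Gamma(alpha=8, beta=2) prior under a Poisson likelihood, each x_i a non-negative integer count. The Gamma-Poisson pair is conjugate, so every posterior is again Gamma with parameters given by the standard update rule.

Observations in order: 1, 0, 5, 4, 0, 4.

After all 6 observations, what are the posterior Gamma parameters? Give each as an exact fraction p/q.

alpha=22, beta=8

obs 1: x=1 → posterior Gamma(9, 3)
obs 2: x=0 → posterior Gamma(9, 4)
obs 3: x=5 → posterior Gamma(14, 5)
obs 4: x=4 → posterior Gamma(18, 6)
obs 5: x=0 → posterior Gamma(18, 7)
obs 6: x=4 → posterior Gamma(22, 8)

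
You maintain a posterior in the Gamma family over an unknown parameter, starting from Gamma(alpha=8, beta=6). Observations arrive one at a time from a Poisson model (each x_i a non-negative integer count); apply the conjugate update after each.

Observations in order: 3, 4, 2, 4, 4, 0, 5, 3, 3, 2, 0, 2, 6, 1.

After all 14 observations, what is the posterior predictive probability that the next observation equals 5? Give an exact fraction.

224898506391814144000000000000000000000000000000000000000000000000/3873343305152157079159369426939885999662267668733561973481511873003

obs 1: x=3 → posterior Gamma(11, 7)
obs 2: x=4 → posterior Gamma(15, 8)
obs 3: x=2 → posterior Gamma(17, 9)
obs 4: x=4 → posterior Gamma(21, 10)
obs 5: x=4 → posterior Gamma(25, 11)
obs 6: x=0 → posterior Gamma(25, 12)
obs 7: x=5 → posterior Gamma(30, 13)
obs 8: x=3 → posterior Gamma(33, 14)
obs 9: x=3 → posterior Gamma(36, 15)
obs 10: x=2 → posterior Gamma(38, 16)
obs 11: x=0 → posterior Gamma(38, 17)
obs 12: x=2 → posterior Gamma(40, 18)
obs 13: x=6 → posterior Gamma(46, 19)
obs 14: x=1 → posterior Gamma(47, 20)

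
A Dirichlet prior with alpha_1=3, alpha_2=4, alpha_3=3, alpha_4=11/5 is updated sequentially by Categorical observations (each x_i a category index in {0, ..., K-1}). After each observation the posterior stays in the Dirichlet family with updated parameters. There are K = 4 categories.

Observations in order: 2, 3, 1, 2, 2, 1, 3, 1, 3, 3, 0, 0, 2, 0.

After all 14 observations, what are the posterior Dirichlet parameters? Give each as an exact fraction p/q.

alpha_1=6, alpha_2=7, alpha_3=7, alpha_4=31/5

obs 1: x=2 → posterior Dirichlet(3, 4, 4, 11/5)
obs 2: x=3 → posterior Dirichlet(3, 4, 4, 16/5)
obs 3: x=1 → posterior Dirichlet(3, 5, 4, 16/5)
obs 4: x=2 → posterior Dirichlet(3, 5, 5, 16/5)
obs 5: x=2 → posterior Dirichlet(3, 5, 6, 16/5)
obs 6: x=1 → posterior Dirichlet(3, 6, 6, 16/5)
obs 7: x=3 → posterior Dirichlet(3, 6, 6, 21/5)
obs 8: x=1 → posterior Dirichlet(3, 7, 6, 21/5)
obs 9: x=3 → posterior Dirichlet(3, 7, 6, 26/5)
obs 10: x=3 → posterior Dirichlet(3, 7, 6, 31/5)
obs 11: x=0 → posterior Dirichlet(4, 7, 6, 31/5)
obs 12: x=0 → posterior Dirichlet(5, 7, 6, 31/5)
obs 13: x=2 → posterior Dirichlet(5, 7, 7, 31/5)
obs 14: x=0 → posterior Dirichlet(6, 7, 7, 31/5)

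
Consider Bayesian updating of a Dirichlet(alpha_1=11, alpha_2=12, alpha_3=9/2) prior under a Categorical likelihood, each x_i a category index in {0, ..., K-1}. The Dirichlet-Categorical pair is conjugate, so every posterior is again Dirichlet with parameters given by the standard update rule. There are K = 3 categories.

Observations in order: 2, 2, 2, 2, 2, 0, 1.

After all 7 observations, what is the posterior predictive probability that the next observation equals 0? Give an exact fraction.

8/23

obs 1: x=2 → posterior Dirichlet(11, 12, 11/2)
obs 2: x=2 → posterior Dirichlet(11, 12, 13/2)
obs 3: x=2 → posterior Dirichlet(11, 12, 15/2)
obs 4: x=2 → posterior Dirichlet(11, 12, 17/2)
obs 5: x=2 → posterior Dirichlet(11, 12, 19/2)
obs 6: x=0 → posterior Dirichlet(12, 12, 19/2)
obs 7: x=1 → posterior Dirichlet(12, 13, 19/2)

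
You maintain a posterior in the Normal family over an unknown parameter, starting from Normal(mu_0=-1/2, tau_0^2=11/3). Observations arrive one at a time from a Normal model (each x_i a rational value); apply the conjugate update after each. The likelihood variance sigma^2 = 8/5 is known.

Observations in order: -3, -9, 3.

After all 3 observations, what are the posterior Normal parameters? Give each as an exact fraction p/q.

obs 1: x=-3 → posterior Normal(-177/79, 88/79)
obs 2: x=-9 → posterior Normal(-336/67, 44/67)
obs 3: x=3 → posterior Normal(-169/63, 88/189)

mu_0=-169/63, tau_0^2=88/189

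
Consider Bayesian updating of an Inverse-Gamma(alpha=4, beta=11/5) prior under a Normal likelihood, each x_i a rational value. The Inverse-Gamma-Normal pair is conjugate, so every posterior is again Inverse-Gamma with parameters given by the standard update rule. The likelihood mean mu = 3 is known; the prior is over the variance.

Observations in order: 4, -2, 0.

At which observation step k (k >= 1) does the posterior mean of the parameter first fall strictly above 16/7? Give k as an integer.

k = 2

obs 1: x=4 → posterior Inverse-Gamma(9/2, 27/10)
obs 2: x=-2 → posterior Inverse-Gamma(5, 76/5)
obs 3: x=0 → posterior Inverse-Gamma(11/2, 197/10)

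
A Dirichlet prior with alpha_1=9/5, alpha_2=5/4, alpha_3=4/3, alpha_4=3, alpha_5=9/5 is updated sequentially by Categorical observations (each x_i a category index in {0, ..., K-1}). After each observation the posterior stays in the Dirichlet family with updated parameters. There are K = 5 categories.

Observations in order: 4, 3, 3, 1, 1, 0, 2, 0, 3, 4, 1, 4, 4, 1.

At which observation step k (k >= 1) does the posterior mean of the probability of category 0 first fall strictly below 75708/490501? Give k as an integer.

obs 1: x=4 → posterior Dirichlet(9/5, 5/4, 4/3, 3, 14/5)
obs 2: x=3 → posterior Dirichlet(9/5, 5/4, 4/3, 4, 14/5)
obs 3: x=3 → posterior Dirichlet(9/5, 5/4, 4/3, 5, 14/5)
obs 4: x=1 → posterior Dirichlet(9/5, 9/4, 4/3, 5, 14/5)
obs 5: x=1 → posterior Dirichlet(9/5, 13/4, 4/3, 5, 14/5)
obs 6: x=0 → posterior Dirichlet(14/5, 13/4, 4/3, 5, 14/5)
obs 7: x=2 → posterior Dirichlet(14/5, 13/4, 7/3, 5, 14/5)
obs 8: x=0 → posterior Dirichlet(19/5, 13/4, 7/3, 5, 14/5)
obs 9: x=3 → posterior Dirichlet(19/5, 13/4, 7/3, 6, 14/5)
obs 10: x=4 → posterior Dirichlet(19/5, 13/4, 7/3, 6, 19/5)
obs 11: x=1 → posterior Dirichlet(19/5, 17/4, 7/3, 6, 19/5)
obs 12: x=4 → posterior Dirichlet(19/5, 17/4, 7/3, 6, 24/5)
obs 13: x=4 → posterior Dirichlet(19/5, 17/4, 7/3, 6, 29/5)
obs 14: x=1 → posterior Dirichlet(19/5, 21/4, 7/3, 6, 29/5)

k = 3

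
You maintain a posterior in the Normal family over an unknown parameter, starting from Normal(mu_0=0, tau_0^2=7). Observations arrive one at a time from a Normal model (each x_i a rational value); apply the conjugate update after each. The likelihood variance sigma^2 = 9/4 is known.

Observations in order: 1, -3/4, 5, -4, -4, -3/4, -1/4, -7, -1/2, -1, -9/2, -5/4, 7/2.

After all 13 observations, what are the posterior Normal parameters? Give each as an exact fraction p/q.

obs 1: x=1 → posterior Normal(28/37, 63/37)
obs 2: x=-3/4 → posterior Normal(7/65, 63/65)
obs 3: x=5 → posterior Normal(49/31, 21/31)
obs 4: x=-4 → posterior Normal(35/121, 63/121)
obs 5: x=-4 → posterior Normal(-77/149, 63/149)
obs 6: x=-3/4 → posterior Normal(-98/177, 21/59)
obs 7: x=-1/4 → posterior Normal(-21/41, 63/205)
obs 8: x=-7 → posterior Normal(-301/233, 63/233)
obs 9: x=-1/2 → posterior Normal(-35/29, 7/29)
obs 10: x=-1 → posterior Normal(-343/289, 63/289)
obs 11: x=-9/2 → posterior Normal(-469/317, 63/317)
obs 12: x=-5/4 → posterior Normal(-168/115, 21/115)
obs 13: x=7/2 → posterior Normal(-406/373, 63/373)

mu_0=-406/373, tau_0^2=63/373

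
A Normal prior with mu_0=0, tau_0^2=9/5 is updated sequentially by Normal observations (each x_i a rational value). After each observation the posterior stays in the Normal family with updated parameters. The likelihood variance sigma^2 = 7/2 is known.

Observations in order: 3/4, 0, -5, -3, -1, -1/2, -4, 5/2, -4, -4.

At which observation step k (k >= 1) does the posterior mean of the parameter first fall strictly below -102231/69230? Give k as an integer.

obs 1: x=3/4 → posterior Normal(27/106, 63/53)
obs 2: x=0 → posterior Normal(27/142, 63/71)
obs 3: x=-5 → posterior Normal(-153/178, 63/89)
obs 4: x=-3 → posterior Normal(-261/214, 63/107)
obs 5: x=-1 → posterior Normal(-297/250, 63/125)
obs 6: x=-1/2 → posterior Normal(-315/286, 63/143)
obs 7: x=-4 → posterior Normal(-459/322, 9/23)
obs 8: x=5/2 → posterior Normal(-369/358, 63/179)
obs 9: x=-4 → posterior Normal(-513/394, 63/197)
obs 10: x=-4 → posterior Normal(-657/430, 63/215)

k = 10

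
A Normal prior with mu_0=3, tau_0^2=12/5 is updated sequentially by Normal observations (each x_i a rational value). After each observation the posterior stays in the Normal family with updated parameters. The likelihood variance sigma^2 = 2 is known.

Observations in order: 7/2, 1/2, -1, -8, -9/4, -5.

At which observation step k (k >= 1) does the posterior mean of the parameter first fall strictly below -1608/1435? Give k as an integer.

k = 6

obs 1: x=7/2 → posterior Normal(36/11, 12/11)
obs 2: x=1/2 → posterior Normal(39/17, 12/17)
obs 3: x=-1 → posterior Normal(33/23, 12/23)
obs 4: x=-8 → posterior Normal(-15/29, 12/29)
obs 5: x=-9/4 → posterior Normal(-57/70, 12/35)
obs 6: x=-5 → posterior Normal(-117/82, 12/41)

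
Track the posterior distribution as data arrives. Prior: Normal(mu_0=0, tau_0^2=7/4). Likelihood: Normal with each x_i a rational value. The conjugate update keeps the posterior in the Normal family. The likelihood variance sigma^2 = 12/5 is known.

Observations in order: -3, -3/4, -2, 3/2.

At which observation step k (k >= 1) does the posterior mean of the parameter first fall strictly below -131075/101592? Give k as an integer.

k = 3

obs 1: x=-3 → posterior Normal(-105/83, 84/83)
obs 2: x=-3/4 → posterior Normal(-525/472, 42/59)
obs 3: x=-2 → posterior Normal(-805/612, 28/51)
obs 4: x=3/2 → posterior Normal(-595/752, 21/47)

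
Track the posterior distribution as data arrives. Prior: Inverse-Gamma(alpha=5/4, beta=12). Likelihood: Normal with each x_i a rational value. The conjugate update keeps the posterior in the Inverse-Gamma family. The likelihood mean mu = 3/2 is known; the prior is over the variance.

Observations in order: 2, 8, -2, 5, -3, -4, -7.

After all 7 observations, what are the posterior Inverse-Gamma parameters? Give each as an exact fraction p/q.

obs 1: x=2 → posterior Inverse-Gamma(7/4, 97/8)
obs 2: x=8 → posterior Inverse-Gamma(9/4, 133/4)
obs 3: x=-2 → posterior Inverse-Gamma(11/4, 315/8)
obs 4: x=5 → posterior Inverse-Gamma(13/4, 91/2)
obs 5: x=-3 → posterior Inverse-Gamma(15/4, 445/8)
obs 6: x=-4 → posterior Inverse-Gamma(17/4, 283/4)
obs 7: x=-7 → posterior Inverse-Gamma(19/4, 855/8)

alpha=19/4, beta=855/8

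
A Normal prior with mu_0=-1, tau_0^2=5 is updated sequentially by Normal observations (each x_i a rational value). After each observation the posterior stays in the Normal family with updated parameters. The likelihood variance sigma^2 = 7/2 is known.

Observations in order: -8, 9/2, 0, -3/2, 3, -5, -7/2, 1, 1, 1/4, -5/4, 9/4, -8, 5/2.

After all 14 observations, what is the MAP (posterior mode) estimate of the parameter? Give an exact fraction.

-269/294

obs 1: x=-8 → posterior Normal(-87/17, 35/17)
obs 2: x=9/2 → posterior Normal(-14/9, 35/27)
obs 3: x=0 → posterior Normal(-42/37, 35/37)
obs 4: x=-3/2 → posterior Normal(-57/47, 35/47)
obs 5: x=3 → posterior Normal(-9/19, 35/57)
obs 6: x=-5 → posterior Normal(-77/67, 35/67)
obs 7: x=-7/2 → posterior Normal(-16/11, 5/11)
obs 8: x=1 → posterior Normal(-34/29, 35/87)
obs 9: x=1 → posterior Normal(-92/97, 35/97)
obs 10: x=1/4 → posterior Normal(-179/214, 35/107)
obs 11: x=-5/4 → posterior Normal(-34/39, 35/117)
obs 12: x=9/4 → posterior Normal(-159/254, 35/127)
obs 13: x=-8 → posterior Normal(-319/274, 35/137)
obs 14: x=5/2 → posterior Normal(-269/294, 5/21)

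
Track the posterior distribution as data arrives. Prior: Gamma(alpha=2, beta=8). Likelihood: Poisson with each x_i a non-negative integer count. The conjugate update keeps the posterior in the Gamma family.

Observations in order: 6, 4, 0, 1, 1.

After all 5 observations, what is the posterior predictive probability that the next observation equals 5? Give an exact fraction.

602418587011991217/106719713552659185664

obs 1: x=6 → posterior Gamma(8, 9)
obs 2: x=4 → posterior Gamma(12, 10)
obs 3: x=0 → posterior Gamma(12, 11)
obs 4: x=1 → posterior Gamma(13, 12)
obs 5: x=1 → posterior Gamma(14, 13)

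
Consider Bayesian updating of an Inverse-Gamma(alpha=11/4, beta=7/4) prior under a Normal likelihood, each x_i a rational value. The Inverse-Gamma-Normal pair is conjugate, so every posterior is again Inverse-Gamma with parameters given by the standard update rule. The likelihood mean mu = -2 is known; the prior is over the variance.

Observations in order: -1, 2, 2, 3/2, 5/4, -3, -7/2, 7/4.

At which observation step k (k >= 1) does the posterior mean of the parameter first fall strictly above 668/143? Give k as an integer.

k = 3

obs 1: x=-1 → posterior Inverse-Gamma(13/4, 9/4)
obs 2: x=2 → posterior Inverse-Gamma(15/4, 41/4)
obs 3: x=2 → posterior Inverse-Gamma(17/4, 73/4)
obs 4: x=3/2 → posterior Inverse-Gamma(19/4, 195/8)
obs 5: x=5/4 → posterior Inverse-Gamma(21/4, 949/32)
obs 6: x=-3 → posterior Inverse-Gamma(23/4, 965/32)
obs 7: x=-7/2 → posterior Inverse-Gamma(25/4, 1001/32)
obs 8: x=7/4 → posterior Inverse-Gamma(27/4, 613/16)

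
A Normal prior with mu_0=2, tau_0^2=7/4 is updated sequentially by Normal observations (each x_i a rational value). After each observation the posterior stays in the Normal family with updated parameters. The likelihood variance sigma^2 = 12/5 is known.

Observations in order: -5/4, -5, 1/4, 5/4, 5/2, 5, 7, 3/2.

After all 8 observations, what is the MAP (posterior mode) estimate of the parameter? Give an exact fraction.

obs 1: x=-5/4 → posterior Normal(209/332, 84/83)
obs 2: x=-5 → posterior Normal(-491/472, 42/59)
obs 3: x=1/4 → posterior Normal(-38/51, 28/51)
obs 4: x=5/4 → posterior Normal(-281/752, 21/47)
obs 5: x=5/2 → posterior Normal(69/892, 84/223)
obs 6: x=5 → posterior Normal(769/1032, 14/43)
obs 7: x=7 → posterior Normal(1749/1172, 84/293)
obs 8: x=3/2 → posterior Normal(1959/1312, 21/82)

1959/1312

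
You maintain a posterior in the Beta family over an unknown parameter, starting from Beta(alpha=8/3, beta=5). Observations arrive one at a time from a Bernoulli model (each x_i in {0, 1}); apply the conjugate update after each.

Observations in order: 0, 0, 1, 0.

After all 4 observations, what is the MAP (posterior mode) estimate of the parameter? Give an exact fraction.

obs 1: x=0 → posterior Beta(8/3, 6)
obs 2: x=0 → posterior Beta(8/3, 7)
obs 3: x=1 → posterior Beta(11/3, 7)
obs 4: x=0 → posterior Beta(11/3, 8)

8/29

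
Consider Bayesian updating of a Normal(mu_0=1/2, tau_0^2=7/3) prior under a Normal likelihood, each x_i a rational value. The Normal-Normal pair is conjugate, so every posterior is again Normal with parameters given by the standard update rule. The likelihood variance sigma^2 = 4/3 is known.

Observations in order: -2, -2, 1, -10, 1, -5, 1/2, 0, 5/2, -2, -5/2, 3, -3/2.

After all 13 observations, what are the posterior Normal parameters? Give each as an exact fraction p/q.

obs 1: x=-2 → posterior Normal(-12/11, 28/33)
obs 2: x=-2 → posterior Normal(-13/9, 14/27)
obs 3: x=1 → posterior Normal(-19/25, 28/75)
obs 4: x=-10 → posterior Normal(-89/32, 7/24)
obs 5: x=1 → posterior Normal(-82/39, 28/117)
obs 6: x=-5 → posterior Normal(-117/46, 14/69)
obs 7: x=1/2 → posterior Normal(-227/106, 28/159)
obs 8: x=0 → posterior Normal(-227/120, 7/45)
obs 9: x=5/2 → posterior Normal(-96/67, 28/201)
obs 10: x=-2 → posterior Normal(-55/37, 14/111)
obs 11: x=-5/2 → posterior Normal(-85/54, 28/243)
obs 12: x=3 → posterior Normal(-213/176, 7/66)
obs 13: x=-3/2 → posterior Normal(-117/95, 28/285)

mu_0=-117/95, tau_0^2=28/285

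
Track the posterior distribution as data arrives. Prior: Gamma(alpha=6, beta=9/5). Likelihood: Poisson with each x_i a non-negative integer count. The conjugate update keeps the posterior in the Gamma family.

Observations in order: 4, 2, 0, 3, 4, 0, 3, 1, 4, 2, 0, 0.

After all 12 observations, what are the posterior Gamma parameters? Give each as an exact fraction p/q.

alpha=29, beta=69/5

obs 1: x=4 → posterior Gamma(10, 14/5)
obs 2: x=2 → posterior Gamma(12, 19/5)
obs 3: x=0 → posterior Gamma(12, 24/5)
obs 4: x=3 → posterior Gamma(15, 29/5)
obs 5: x=4 → posterior Gamma(19, 34/5)
obs 6: x=0 → posterior Gamma(19, 39/5)
obs 7: x=3 → posterior Gamma(22, 44/5)
obs 8: x=1 → posterior Gamma(23, 49/5)
obs 9: x=4 → posterior Gamma(27, 54/5)
obs 10: x=2 → posterior Gamma(29, 59/5)
obs 11: x=0 → posterior Gamma(29, 64/5)
obs 12: x=0 → posterior Gamma(29, 69/5)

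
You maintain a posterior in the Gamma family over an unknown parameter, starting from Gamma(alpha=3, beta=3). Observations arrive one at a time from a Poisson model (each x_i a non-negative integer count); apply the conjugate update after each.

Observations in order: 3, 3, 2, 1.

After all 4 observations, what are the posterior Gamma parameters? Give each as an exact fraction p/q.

alpha=12, beta=7

obs 1: x=3 → posterior Gamma(6, 4)
obs 2: x=3 → posterior Gamma(9, 5)
obs 3: x=2 → posterior Gamma(11, 6)
obs 4: x=1 → posterior Gamma(12, 7)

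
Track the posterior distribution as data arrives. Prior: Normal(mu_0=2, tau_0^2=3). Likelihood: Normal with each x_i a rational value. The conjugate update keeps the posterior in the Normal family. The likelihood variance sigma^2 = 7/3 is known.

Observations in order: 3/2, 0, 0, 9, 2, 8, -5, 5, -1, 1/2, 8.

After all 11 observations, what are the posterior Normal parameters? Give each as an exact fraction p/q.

obs 1: x=3/2 → posterior Normal(55/32, 21/16)
obs 2: x=0 → posterior Normal(11/10, 21/25)
obs 3: x=0 → posterior Normal(55/68, 21/34)
obs 4: x=9 → posterior Normal(217/86, 21/43)
obs 5: x=2 → posterior Normal(253/104, 21/52)
obs 6: x=8 → posterior Normal(397/122, 21/61)
obs 7: x=-5 → posterior Normal(307/140, 3/10)
obs 8: x=5 → posterior Normal(397/158, 21/79)
obs 9: x=-1 → posterior Normal(379/176, 21/88)
obs 10: x=1/2 → posterior Normal(2, 21/97)
obs 11: x=8 → posterior Normal(133/53, 21/106)

mu_0=133/53, tau_0^2=21/106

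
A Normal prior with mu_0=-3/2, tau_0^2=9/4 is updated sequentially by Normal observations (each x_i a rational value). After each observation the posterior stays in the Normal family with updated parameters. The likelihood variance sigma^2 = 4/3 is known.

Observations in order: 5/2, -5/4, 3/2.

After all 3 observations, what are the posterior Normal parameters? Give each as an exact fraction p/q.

mu_0=201/388, tau_0^2=36/97

obs 1: x=5/2 → posterior Normal(87/86, 36/43)
obs 2: x=-5/4 → posterior Normal(39/280, 18/35)
obs 3: x=3/2 → posterior Normal(201/388, 36/97)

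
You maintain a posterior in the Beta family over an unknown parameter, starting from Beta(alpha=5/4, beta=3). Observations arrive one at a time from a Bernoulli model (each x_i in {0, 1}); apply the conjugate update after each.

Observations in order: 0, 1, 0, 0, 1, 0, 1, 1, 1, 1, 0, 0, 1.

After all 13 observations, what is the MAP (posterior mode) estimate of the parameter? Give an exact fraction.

29/61

obs 1: x=0 → posterior Beta(5/4, 4)
obs 2: x=1 → posterior Beta(9/4, 4)
obs 3: x=0 → posterior Beta(9/4, 5)
obs 4: x=0 → posterior Beta(9/4, 6)
obs 5: x=1 → posterior Beta(13/4, 6)
obs 6: x=0 → posterior Beta(13/4, 7)
obs 7: x=1 → posterior Beta(17/4, 7)
obs 8: x=1 → posterior Beta(21/4, 7)
obs 9: x=1 → posterior Beta(25/4, 7)
obs 10: x=1 → posterior Beta(29/4, 7)
obs 11: x=0 → posterior Beta(29/4, 8)
obs 12: x=0 → posterior Beta(29/4, 9)
obs 13: x=1 → posterior Beta(33/4, 9)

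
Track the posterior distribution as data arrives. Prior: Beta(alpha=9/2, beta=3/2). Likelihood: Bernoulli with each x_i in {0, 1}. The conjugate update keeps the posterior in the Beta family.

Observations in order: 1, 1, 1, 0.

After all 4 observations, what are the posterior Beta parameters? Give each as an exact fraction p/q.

obs 1: x=1 → posterior Beta(11/2, 3/2)
obs 2: x=1 → posterior Beta(13/2, 3/2)
obs 3: x=1 → posterior Beta(15/2, 3/2)
obs 4: x=0 → posterior Beta(15/2, 5/2)

alpha=15/2, beta=5/2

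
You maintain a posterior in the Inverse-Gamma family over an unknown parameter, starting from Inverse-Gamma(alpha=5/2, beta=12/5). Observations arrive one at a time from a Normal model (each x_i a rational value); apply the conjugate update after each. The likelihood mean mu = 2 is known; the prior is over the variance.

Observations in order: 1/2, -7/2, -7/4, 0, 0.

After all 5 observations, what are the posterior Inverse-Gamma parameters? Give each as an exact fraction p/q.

alpha=5, beta=4749/160

obs 1: x=1/2 → posterior Inverse-Gamma(3, 141/40)
obs 2: x=-7/2 → posterior Inverse-Gamma(7/2, 373/20)
obs 3: x=-7/4 → posterior Inverse-Gamma(4, 4109/160)
obs 4: x=0 → posterior Inverse-Gamma(9/2, 4429/160)
obs 5: x=0 → posterior Inverse-Gamma(5, 4749/160)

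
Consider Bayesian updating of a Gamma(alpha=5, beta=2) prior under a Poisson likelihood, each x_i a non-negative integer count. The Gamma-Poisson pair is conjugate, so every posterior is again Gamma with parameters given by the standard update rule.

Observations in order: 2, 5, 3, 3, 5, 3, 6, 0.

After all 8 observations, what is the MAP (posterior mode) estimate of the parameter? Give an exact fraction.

31/10

obs 1: x=2 → posterior Gamma(7, 3)
obs 2: x=5 → posterior Gamma(12, 4)
obs 3: x=3 → posterior Gamma(15, 5)
obs 4: x=3 → posterior Gamma(18, 6)
obs 5: x=5 → posterior Gamma(23, 7)
obs 6: x=3 → posterior Gamma(26, 8)
obs 7: x=6 → posterior Gamma(32, 9)
obs 8: x=0 → posterior Gamma(32, 10)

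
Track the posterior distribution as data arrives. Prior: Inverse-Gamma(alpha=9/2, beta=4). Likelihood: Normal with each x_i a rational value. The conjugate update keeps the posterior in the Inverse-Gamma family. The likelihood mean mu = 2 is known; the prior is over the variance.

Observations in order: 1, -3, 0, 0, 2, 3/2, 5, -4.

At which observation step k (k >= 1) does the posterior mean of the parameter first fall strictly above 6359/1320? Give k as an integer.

obs 1: x=1 → posterior Inverse-Gamma(5, 9/2)
obs 2: x=-3 → posterior Inverse-Gamma(11/2, 17)
obs 3: x=0 → posterior Inverse-Gamma(6, 19)
obs 4: x=0 → posterior Inverse-Gamma(13/2, 21)
obs 5: x=2 → posterior Inverse-Gamma(7, 21)
obs 6: x=3/2 → posterior Inverse-Gamma(15/2, 169/8)
obs 7: x=5 → posterior Inverse-Gamma(8, 205/8)
obs 8: x=-4 → posterior Inverse-Gamma(17/2, 349/8)

k = 8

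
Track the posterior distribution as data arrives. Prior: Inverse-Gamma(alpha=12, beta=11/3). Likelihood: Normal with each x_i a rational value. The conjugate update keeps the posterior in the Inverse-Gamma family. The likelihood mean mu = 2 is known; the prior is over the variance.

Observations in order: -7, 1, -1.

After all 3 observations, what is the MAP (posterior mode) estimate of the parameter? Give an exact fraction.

295/87

obs 1: x=-7 → posterior Inverse-Gamma(25/2, 265/6)
obs 2: x=1 → posterior Inverse-Gamma(13, 134/3)
obs 3: x=-1 → posterior Inverse-Gamma(27/2, 295/6)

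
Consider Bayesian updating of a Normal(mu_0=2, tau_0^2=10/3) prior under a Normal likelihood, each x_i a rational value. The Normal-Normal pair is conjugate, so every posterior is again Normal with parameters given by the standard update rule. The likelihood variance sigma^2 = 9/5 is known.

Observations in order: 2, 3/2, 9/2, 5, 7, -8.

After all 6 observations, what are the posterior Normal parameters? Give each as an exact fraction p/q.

mu_0=2, tau_0^2=30/109

obs 1: x=2 → posterior Normal(2, 90/77)
obs 2: x=3/2 → posterior Normal(229/127, 90/127)
obs 3: x=9/2 → posterior Normal(454/177, 30/59)
obs 4: x=5 → posterior Normal(704/227, 90/227)
obs 5: x=7 → posterior Normal(1054/277, 90/277)
obs 6: x=-8 → posterior Normal(2, 30/109)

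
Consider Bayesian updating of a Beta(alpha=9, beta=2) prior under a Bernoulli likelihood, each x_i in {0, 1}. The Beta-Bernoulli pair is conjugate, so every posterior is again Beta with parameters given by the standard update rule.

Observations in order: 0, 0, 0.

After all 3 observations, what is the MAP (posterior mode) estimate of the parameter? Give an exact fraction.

obs 1: x=0 → posterior Beta(9, 3)
obs 2: x=0 → posterior Beta(9, 4)
obs 3: x=0 → posterior Beta(9, 5)

2/3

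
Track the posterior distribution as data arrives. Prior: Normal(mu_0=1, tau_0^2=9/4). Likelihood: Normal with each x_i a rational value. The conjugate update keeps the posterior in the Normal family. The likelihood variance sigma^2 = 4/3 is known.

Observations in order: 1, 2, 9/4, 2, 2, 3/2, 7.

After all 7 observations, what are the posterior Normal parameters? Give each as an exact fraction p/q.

mu_0=1981/820, tau_0^2=36/205

obs 1: x=1 → posterior Normal(1, 36/43)
obs 2: x=2 → posterior Normal(97/70, 18/35)
obs 3: x=9/4 → posterior Normal(631/388, 36/97)
obs 4: x=2 → posterior Normal(847/496, 9/31)
obs 5: x=2 → posterior Normal(1063/604, 36/151)
obs 6: x=3/2 → posterior Normal(1225/712, 18/89)
obs 7: x=7 → posterior Normal(1981/820, 36/205)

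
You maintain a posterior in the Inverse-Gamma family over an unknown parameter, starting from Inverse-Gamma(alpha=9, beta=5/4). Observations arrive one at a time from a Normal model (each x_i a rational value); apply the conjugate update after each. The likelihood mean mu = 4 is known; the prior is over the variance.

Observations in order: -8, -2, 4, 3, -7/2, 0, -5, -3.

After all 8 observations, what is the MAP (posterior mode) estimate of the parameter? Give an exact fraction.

obs 1: x=-8 → posterior Inverse-Gamma(19/2, 293/4)
obs 2: x=-2 → posterior Inverse-Gamma(10, 365/4)
obs 3: x=4 → posterior Inverse-Gamma(21/2, 365/4)
obs 4: x=3 → posterior Inverse-Gamma(11, 367/4)
obs 5: x=-7/2 → posterior Inverse-Gamma(23/2, 959/8)
obs 6: x=0 → posterior Inverse-Gamma(12, 1023/8)
obs 7: x=-5 → posterior Inverse-Gamma(25/2, 1347/8)
obs 8: x=-3 → posterior Inverse-Gamma(13, 1543/8)

1543/112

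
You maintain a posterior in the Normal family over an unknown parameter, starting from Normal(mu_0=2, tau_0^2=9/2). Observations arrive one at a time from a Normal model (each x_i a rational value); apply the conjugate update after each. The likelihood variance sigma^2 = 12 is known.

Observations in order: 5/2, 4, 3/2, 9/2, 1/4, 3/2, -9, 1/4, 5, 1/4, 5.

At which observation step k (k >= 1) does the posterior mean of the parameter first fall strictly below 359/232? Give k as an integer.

k = 7

obs 1: x=5/2 → posterior Normal(47/22, 36/11)
obs 2: x=4 → posterior Normal(71/28, 18/7)
obs 3: x=3/2 → posterior Normal(40/17, 36/17)
obs 4: x=9/2 → posterior Normal(107/40, 9/5)
obs 5: x=1/4 → posterior Normal(217/92, 36/23)
obs 6: x=3/2 → posterior Normal(235/104, 18/13)
obs 7: x=-9 → posterior Normal(127/116, 36/29)
obs 8: x=1/4 → posterior Normal(65/64, 9/8)
obs 9: x=5 → posterior Normal(19/14, 36/35)
obs 10: x=1/4 → posterior Normal(193/152, 18/19)
obs 11: x=5 → posterior Normal(253/164, 36/41)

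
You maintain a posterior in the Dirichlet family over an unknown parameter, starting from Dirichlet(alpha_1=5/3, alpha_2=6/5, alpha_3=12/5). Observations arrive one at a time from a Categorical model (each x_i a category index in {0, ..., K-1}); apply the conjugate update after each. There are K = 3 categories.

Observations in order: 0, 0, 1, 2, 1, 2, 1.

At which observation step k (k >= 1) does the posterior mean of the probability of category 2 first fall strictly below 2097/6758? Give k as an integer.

obs 1: x=0 → posterior Dirichlet(8/3, 6/5, 12/5)
obs 2: x=0 → posterior Dirichlet(11/3, 6/5, 12/5)
obs 3: x=1 → posterior Dirichlet(11/3, 11/5, 12/5)
obs 4: x=2 → posterior Dirichlet(11/3, 11/5, 17/5)
obs 5: x=1 → posterior Dirichlet(11/3, 16/5, 17/5)
obs 6: x=2 → posterior Dirichlet(11/3, 16/5, 22/5)
obs 7: x=1 → posterior Dirichlet(11/3, 21/5, 22/5)

k = 3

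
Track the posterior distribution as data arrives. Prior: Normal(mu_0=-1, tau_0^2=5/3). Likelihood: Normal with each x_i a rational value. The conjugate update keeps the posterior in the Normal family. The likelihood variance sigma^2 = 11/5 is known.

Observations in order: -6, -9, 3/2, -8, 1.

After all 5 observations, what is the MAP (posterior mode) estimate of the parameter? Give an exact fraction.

obs 1: x=-6 → posterior Normal(-183/58, 55/58)
obs 2: x=-9 → posterior Normal(-408/83, 55/83)
obs 3: x=3/2 → posterior Normal(-247/72, 55/108)
obs 4: x=-8 → posterior Normal(-163/38, 55/133)
obs 5: x=1 → posterior Normal(-1091/316, 55/158)

-1091/316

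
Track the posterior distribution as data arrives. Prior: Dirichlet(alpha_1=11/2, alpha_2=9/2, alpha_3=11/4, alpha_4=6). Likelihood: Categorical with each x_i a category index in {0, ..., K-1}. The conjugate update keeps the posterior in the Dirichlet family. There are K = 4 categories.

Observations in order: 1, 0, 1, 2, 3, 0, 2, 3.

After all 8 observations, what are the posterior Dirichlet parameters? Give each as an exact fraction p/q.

obs 1: x=1 → posterior Dirichlet(11/2, 11/2, 11/4, 6)
obs 2: x=0 → posterior Dirichlet(13/2, 11/2, 11/4, 6)
obs 3: x=1 → posterior Dirichlet(13/2, 13/2, 11/4, 6)
obs 4: x=2 → posterior Dirichlet(13/2, 13/2, 15/4, 6)
obs 5: x=3 → posterior Dirichlet(13/2, 13/2, 15/4, 7)
obs 6: x=0 → posterior Dirichlet(15/2, 13/2, 15/4, 7)
obs 7: x=2 → posterior Dirichlet(15/2, 13/2, 19/4, 7)
obs 8: x=3 → posterior Dirichlet(15/2, 13/2, 19/4, 8)

alpha_1=15/2, alpha_2=13/2, alpha_3=19/4, alpha_4=8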